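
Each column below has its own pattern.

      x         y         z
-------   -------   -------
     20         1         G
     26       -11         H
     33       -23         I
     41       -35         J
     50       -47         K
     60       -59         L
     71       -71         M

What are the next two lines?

83  -83  N; 96  -95  O

Column x — differences are 6, 7, 8, … (increasing by 1 each time): 20, 26, 33, 41, 50, 60, 71 → 83 → 96.
Column y: 1, -11, -23, -35, -47, -59, -71 → -83 → -95 (−12 each step).
Column z goes G, H, I, J, K, L, M → N → O (letters move forward 1 place in the alphabet).
Putting the parts together: 83  -83  N and then 96  -95  O.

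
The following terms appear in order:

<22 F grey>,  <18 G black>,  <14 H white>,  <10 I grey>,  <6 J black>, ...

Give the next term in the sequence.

<2 K white>

First value: −4 each step; 22, 18, 14, 10, 6 → 2.
For the letter, letters move forward 1 place in the alphabet: F, G, H, I, J → K.
Shade: repeats grey → black → white; grey, black, white, grey, black → white.
So the next term is <2 K white>.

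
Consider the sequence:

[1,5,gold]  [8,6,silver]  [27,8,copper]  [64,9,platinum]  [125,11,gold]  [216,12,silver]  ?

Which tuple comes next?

[343,14,copper]

First entry — perfect cubes: 1³, 2³, 3³, …: 1, 8, 27, 64, 125, 216 → 343.
For the second entry, alternating steps +1, +2, +1, +2, …: 5, 6, 8, 9, 11, 12 → 14.
Metal goes gold, silver, copper, platinum, gold, silver → copper (repeats gold → silver → copper → platinum).
Putting it together: [343,14,copper].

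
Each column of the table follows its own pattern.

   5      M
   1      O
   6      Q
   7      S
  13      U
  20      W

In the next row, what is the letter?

Letter — letters move forward 2 places in the alphabet: M, O, Q, S, U, W → Y.

Y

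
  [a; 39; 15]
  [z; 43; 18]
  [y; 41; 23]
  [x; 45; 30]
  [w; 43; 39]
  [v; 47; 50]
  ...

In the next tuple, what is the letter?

Letter: letters move back 1 place in the alphabet, wrapping A→Z, so a, z, y, x, w, v → u.

u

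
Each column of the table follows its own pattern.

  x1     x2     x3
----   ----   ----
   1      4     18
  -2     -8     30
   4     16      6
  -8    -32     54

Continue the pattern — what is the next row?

Column x1 goes 1, -2, 4, -8 → 16 (×(-2) each step).
Column x2: ×(-2) each step, so 4, -8, 16, -32 → 64.
Column x3: together with the column x2 always sums to 22; 18, 30, 6, 54 → -42.
Combining the parts gives 16  64  -42.

16  64  -42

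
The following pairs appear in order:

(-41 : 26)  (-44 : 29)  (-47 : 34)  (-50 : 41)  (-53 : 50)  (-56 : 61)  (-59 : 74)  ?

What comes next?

(-62 : 89)

First coordinate: −3 each step, so -41, -44, -47, -50, -53, -56, -59 → -62.
Second coordinate: differences are 3, 5, 7, … (increasing by 2 each time), so 26, 29, 34, 41, 50, 61, 74 → 89.
Putting it together: (-62 : 89).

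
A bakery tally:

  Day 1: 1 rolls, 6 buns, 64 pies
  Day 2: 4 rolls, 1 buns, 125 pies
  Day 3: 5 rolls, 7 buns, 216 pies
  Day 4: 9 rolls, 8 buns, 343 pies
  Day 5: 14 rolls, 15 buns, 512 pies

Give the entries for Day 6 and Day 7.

Rolls — each term is the sum of the two before it: 1, 4, 5, 9, 14 → 23 → 37.
Buns: 6, 1, 7, 8, 15 → 23 → 38 (each term is the sum of the two before it).
Pies: 64, 125, 216, 343, 512 → 729 → 1000 (perfect cubes: 4³, 5³, 6³, …).
So the next two records are 23 rolls, 23 buns, 729 pies and 37 rolls, 38 buns, 1000 pies.

23 rolls, 23 buns, 729 pies; 37 rolls, 38 buns, 1000 pies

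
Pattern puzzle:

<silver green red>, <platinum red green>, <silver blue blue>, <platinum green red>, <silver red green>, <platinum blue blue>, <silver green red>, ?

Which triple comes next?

Metal: alternates silver ↔ platinum, so silver, platinum, silver, platinum, silver, platinum, silver → platinum.
For the first colour, repeats green → red → blue: green, red, blue, green, red, blue, green → red.
For the second colour, repeats red → green → blue: red, green, blue, red, green, blue, red → green.
Combining the parts gives <platinum red green>.

<platinum red green>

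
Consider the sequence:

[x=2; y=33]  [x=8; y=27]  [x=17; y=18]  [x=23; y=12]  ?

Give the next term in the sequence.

[x=32; y=3]

X: 2, 8, 17, 23 → 32 (alternating steps +6, +9, +6, +9, …).
Y goes 33, 27, 18, 12 → 3 (together with the x always sums to 35).
Putting it together: [x=32; y=3].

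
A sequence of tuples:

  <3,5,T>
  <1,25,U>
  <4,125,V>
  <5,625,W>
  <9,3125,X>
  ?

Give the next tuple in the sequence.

<14,15625,Y>

For the first slot, each term is the sum of the two before it: 3, 1, 4, 5, 9 → 14.
Second slot — ×5 each step: 5, 25, 125, 625, 3125 → 15625.
Letter: letters move forward 1 place in the alphabet; T, U, V, W, X → Y.
So the next tuple is <14,15625,Y>.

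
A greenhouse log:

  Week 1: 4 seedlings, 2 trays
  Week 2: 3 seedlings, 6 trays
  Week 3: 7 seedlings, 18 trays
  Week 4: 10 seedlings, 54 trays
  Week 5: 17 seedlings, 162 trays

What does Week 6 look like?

Seedlings goes 4, 3, 7, 10, 17 → 27 (each term is the sum of the two before it).
Trays goes 2, 6, 18, 54, 162 → 486 (×3 each step).
Combining the parts gives 27 seedlings, 486 trays.

27 seedlings, 486 trays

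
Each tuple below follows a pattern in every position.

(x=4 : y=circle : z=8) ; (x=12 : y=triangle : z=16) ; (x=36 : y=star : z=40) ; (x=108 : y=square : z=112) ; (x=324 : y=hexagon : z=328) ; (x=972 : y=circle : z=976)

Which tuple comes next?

(x=2916 : y=triangle : z=2920)

X — ×3 each step: 4, 12, 36, 108, 324, 972 → 2916.
Y: repeats circle → triangle → star → square → hexagon; circle, triangle, star, square, hexagon, circle → triangle.
Z: always 4 more than the x; 8, 16, 40, 112, 328, 976 → 2920.
So the next tuple is (x=2916 : y=triangle : z=2920).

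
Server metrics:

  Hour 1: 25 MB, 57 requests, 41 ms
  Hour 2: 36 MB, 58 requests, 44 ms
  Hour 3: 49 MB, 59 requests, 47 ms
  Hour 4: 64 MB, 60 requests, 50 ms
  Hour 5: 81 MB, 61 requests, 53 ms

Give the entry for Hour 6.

MB: 25, 36, 49, 64, 81 → 100 (perfect squares: 5², 6², 7², …).
Requests: +1 each step, so 57, 58, 59, 60, 61 → 62.
Ms: +3 each step; 41, 44, 47, 50, 53 → 56.
So the next row is 100 MB, 62 requests, 56 ms.

100 MB, 62 requests, 56 ms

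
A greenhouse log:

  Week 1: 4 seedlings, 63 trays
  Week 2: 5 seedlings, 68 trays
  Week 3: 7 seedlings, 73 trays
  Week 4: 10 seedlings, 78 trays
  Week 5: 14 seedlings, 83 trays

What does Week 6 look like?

19 seedlings, 88 trays

Seedlings: differences are 1, 2, 3, … (increasing by 1 each time); 4, 5, 7, 10, 14 → 19.
Trays goes 63, 68, 73, 78, 83 → 88 (+5 each step).
Putting it together: 19 seedlings, 88 trays.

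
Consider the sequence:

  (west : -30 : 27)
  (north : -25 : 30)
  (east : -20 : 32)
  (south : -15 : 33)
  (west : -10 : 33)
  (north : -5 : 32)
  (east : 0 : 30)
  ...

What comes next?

(south : 5 : 27)

For the direction, repeats west → north → east → south: west, north, east, south, west, north, east → south.
Second coordinate: -30, -25, -20, -15, -10, -5, 0 → 5 (+5 each step).
Third coordinate: differences are 3, 2, 1, … (decreasing by 1 each time); 27, 30, 32, 33, 33, 32, 30 → 27.
So the next tuple is (south : 5 : 27).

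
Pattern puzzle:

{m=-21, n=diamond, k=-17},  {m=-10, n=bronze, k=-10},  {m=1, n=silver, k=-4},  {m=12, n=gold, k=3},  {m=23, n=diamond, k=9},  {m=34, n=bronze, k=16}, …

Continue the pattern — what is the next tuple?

{m=45, n=silver, k=22}

For the m, +11 each step: -21, -10, 1, 12, 23, 34 → 45.
N: repeats diamond → bronze → silver → gold; diamond, bronze, silver, gold, diamond, bronze → silver.
K — alternating steps +7, +6, +7, +6, …: -17, -10, -4, 3, 9, 16 → 22.
So the next tuple is {m=45, n=silver, k=22}.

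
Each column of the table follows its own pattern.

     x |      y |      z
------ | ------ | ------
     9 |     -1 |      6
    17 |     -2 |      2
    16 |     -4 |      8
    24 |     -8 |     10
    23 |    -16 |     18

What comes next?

Column x: alternating steps +8, −1, +8, −1, …, so 9, 17, 16, 24, 23 → 31.
Column y: ×2 each step; -1, -2, -4, -8, -16 → -32.
Column z goes 6, 2, 8, 10, 18 → 28 (each term is the sum of the two before it).
Combining the parts gives 31  -32  28.

31  -32  28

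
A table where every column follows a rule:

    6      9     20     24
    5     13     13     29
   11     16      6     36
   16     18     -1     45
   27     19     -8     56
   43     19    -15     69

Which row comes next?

For the first component, each term is the sum of the two before it: 6, 5, 11, 16, 27, 43 → 70.
For the second component, differences are 4, 3, 2, … (decreasing by 1 each time): 9, 13, 16, 18, 19, 19 → 18.
Third component: −7 each step; 20, 13, 6, -1, -8, -15 → -22.
Fourth component — differences are 5, 7, 9, … (increasing by 2 each time): 24, 29, 36, 45, 56, 69 → 84.
Putting it together: 70  18  -22  84.

70  18  -22  84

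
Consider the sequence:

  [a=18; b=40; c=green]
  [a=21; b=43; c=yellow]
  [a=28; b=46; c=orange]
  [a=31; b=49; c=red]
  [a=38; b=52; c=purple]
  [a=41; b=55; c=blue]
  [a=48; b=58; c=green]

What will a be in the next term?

A — alternating steps +3, +7, +3, +7, …: 18, 21, 28, 31, 38, 41, 48 → 51.

51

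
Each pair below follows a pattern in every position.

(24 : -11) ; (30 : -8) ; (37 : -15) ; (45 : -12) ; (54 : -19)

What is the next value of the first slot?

First slot: differences are 6, 7, 8, … (increasing by 1 each time); 24, 30, 37, 45, 54 → 64.

64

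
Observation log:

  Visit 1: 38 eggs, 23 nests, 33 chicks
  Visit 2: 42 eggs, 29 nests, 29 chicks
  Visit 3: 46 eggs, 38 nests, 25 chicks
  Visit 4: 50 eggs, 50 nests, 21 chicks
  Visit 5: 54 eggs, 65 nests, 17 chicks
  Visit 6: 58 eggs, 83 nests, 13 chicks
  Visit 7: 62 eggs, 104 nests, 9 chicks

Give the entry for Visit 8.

For the eggs, +4 each step: 38, 42, 46, 50, 54, 58, 62 → 66.
Nests — differences are 6, 9, 12, … (increasing by 3 each time): 23, 29, 38, 50, 65, 83, 104 → 128.
Chicks: 33, 29, 25, 21, 17, 13, 9 → 5 (together with the eggs always sums to 71).
So the next row is 66 eggs, 128 nests, 5 chicks.

66 eggs, 128 nests, 5 chicks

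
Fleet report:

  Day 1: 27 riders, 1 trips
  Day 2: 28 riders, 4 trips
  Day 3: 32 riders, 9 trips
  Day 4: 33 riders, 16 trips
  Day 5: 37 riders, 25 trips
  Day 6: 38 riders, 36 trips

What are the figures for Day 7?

42 riders, 49 trips

Riders goes 27, 28, 32, 33, 37, 38 → 42 (alternating steps +1, +4, +1, +4, …).
Trips — perfect squares: 1², 2², 3², …: 1, 4, 9, 16, 25, 36 → 49.
So the next record is 42 riders, 49 trips.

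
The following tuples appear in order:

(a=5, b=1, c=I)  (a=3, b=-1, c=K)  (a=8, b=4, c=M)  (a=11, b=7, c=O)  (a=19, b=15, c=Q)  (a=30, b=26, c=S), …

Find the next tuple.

A: 5, 3, 8, 11, 19, 30 → 49 (each term is the sum of the two before it).
B: always 4 less than the a; 1, -1, 4, 7, 15, 26 → 45.
C goes I, K, M, O, Q, S → U (letters move forward 2 places in the alphabet).
Combining the parts gives (a=49, b=45, c=U).

(a=49, b=45, c=U)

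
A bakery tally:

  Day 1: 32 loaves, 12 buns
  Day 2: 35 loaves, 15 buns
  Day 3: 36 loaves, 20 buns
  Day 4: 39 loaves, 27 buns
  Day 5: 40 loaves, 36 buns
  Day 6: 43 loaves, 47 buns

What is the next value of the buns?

60

For the buns, differences are 3, 5, 7, … (increasing by 2 each time): 12, 15, 20, 27, 36, 47 → 60.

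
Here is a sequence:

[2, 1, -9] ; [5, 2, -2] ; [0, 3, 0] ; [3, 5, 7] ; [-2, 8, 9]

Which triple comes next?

[1, 13, 16]

First value — alternating steps +3, −5, +3, −5, …: 2, 5, 0, 3, -2 → 1.
Second value — each term is the sum of the two before it: 1, 2, 3, 5, 8 → 13.
Third value goes -9, -2, 0, 7, 9 → 16 (alternating steps +7, +2, +7, +2, …).
Combining the parts gives [1, 13, 16].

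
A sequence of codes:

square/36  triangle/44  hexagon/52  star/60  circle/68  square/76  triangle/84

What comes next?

hexagon/92

Shape — repeats square → triangle → hexagon → star → circle: square, triangle, hexagon, star, circle, square, triangle → hexagon.
Second component: +8 each step; 36, 44, 52, 60, 68, 76, 84 → 92.
So the next code is hexagon/92.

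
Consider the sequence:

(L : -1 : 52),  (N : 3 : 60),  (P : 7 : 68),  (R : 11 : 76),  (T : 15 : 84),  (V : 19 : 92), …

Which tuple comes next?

Letter: letters move forward 2 places in the alphabet, so L, N, P, R, T, V → X.
Second entry: +4 each step; -1, 3, 7, 11, 15, 19 → 23.
Third entry goes 52, 60, 68, 76, 84, 92 → 100 (+8 each step).
So the next tuple is (X : 23 : 100).

(X : 23 : 100)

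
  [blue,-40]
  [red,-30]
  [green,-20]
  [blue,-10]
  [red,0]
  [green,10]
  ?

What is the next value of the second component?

Colour: repeats blue → red → green; blue, red, green, blue, red, green → blue.
Second component — +10 each step: -40, -30, -20, -10, 0, 10 → 20.

20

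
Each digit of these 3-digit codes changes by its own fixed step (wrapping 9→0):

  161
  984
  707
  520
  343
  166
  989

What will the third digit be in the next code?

2

Third digit: 1, 4, 7, 0, 3, 6, 9 → 2 (+3 each step, mod 10).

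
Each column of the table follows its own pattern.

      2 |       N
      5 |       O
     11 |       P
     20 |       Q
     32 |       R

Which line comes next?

First component: differences are 3, 6, 9, … (increasing by 3 each time); 2, 5, 11, 20, 32 → 47.
Letter: letters move forward 1 place in the alphabet, so N, O, P, Q, R → S.
Combining the parts gives 47  S.

47  S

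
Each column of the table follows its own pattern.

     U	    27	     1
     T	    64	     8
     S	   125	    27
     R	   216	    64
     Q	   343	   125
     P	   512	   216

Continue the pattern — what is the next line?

O  729  343

Letter — letters move back 1 place in the alphabet: U, T, S, R, Q, P → O.
Second component: perfect cubes: 3³, 4³, 5³, …; 27, 64, 125, 216, 343, 512 → 729.
Third component: perfect cubes: 1³, 2³, 3³, …; 1, 8, 27, 64, 125, 216 → 343.
Combining the parts gives O  729  343.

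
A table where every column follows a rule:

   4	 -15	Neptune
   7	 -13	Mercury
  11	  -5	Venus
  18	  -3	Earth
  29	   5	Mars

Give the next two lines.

47  7  Jupiter; 76  15  Saturn

For the first component, each term is the sum of the two before it: 4, 7, 11, 18, 29 → 47 → 76.
Second component: -15, -13, -5, -3, 5 → 7 → 15 (alternating steps +2, +8, +2, +8, …).
Planet: Neptune, Mercury, Venus, Earth, Mars → Jupiter → Saturn (runs through the planets Mercury→Neptune).
So the next two lines are 47  7  Jupiter and 76  15  Saturn.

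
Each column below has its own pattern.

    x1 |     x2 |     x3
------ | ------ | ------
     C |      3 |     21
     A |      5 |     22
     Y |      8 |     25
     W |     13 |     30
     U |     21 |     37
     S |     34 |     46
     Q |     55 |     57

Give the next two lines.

Column x1 — letters move back 2 places in the alphabet, wrapping A→Z: C, A, Y, W, U, S, Q → O → M.
For the column x2, each term is the sum of the two before it: 3, 5, 8, 13, 21, 34, 55 → 89 → 144.
Column x3: differences are 1, 3, 5, … (increasing by 2 each time); 21, 22, 25, 30, 37, 46, 57 → 70 → 85.
So the next two lines are O  89  70 and M  144  85.

O  89  70; M  144  85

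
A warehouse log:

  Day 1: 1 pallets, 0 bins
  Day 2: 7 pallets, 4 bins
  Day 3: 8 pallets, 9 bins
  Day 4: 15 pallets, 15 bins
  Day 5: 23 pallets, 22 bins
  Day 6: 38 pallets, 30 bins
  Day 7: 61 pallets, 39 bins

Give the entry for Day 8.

99 pallets, 49 bins

Pallets: each term is the sum of the two before it; 1, 7, 8, 15, 23, 38, 61 → 99.
Bins goes 0, 4, 9, 15, 22, 30, 39 → 49 (differences are 4, 5, 6, … (increasing by 1 each time)).
Putting it together: 99 pallets, 49 bins.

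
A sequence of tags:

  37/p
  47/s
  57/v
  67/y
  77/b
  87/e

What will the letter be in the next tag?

h

Letter goes p, s, v, y, b, e → h (letters move forward 3 places in the alphabet, wrapping Z→A).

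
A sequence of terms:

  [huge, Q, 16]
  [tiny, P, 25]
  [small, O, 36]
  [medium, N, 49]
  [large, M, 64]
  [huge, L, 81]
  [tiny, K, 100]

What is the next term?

[small, J, 121]

Size: repeats huge → tiny → small → medium → large; huge, tiny, small, medium, large, huge, tiny → small.
Letter — letters move back 1 place in the alphabet: Q, P, O, N, M, L, K → J.
For the third entry, perfect squares: 4², 5², 6², …: 16, 25, 36, 49, 64, 81, 100 → 121.
Putting it together: [small, J, 121].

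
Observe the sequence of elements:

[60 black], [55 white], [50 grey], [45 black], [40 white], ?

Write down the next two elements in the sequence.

For the first entry, −5 each step: 60, 55, 50, 45, 40 → 35 → 30.
Shade: repeats black → white → grey; black, white, grey, black, white → grey → black.
Putting the parts together: [35 grey] and then [30 black].

[35 grey], [30 black]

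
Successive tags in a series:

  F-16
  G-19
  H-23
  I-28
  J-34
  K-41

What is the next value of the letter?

Letter: letters move forward 1 place in the alphabet, so F, G, H, I, J, K → L.
For the second component, differences are 3, 4, 5, … (increasing by 1 each time): 16, 19, 23, 28, 34, 41 → 49.

L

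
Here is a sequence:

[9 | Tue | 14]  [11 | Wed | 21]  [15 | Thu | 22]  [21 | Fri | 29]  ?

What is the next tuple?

For the first part, differences are 2, 4, 6, … (increasing by 2 each time): 9, 11, 15, 21 → 29.
For the day, runs through the weekdays Mon→Sun: Tue, Wed, Thu, Fri → Sat.
Third part: alternating steps +7, +1, +7, +1, …, so 14, 21, 22, 29 → 30.
So the next tuple is [29 | Sat | 30].

[29 | Sat | 30]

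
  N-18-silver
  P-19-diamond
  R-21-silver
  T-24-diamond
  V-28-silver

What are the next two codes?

Letter goes N, P, R, T, V → X → Z (letters move forward 2 places in the alphabet).
Second component: differences are 1, 2, 3, … (increasing by 1 each time), so 18, 19, 21, 24, 28 → 33 → 39.
Rank goes silver, diamond, silver, diamond, silver → diamond → silver (alternates silver ↔ diamond).
Putting the parts together: X-33-diamond and then Z-39-silver.

X-33-diamond, Z-39-silver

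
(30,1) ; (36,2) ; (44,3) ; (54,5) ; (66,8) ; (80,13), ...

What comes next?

First slot: 30, 36, 44, 54, 66, 80 → 96 (differences are 6, 8, 10, … (increasing by 2 each time)).
Second slot goes 1, 2, 3, 5, 8, 13 → 21 (each term is the sum of the two before it).
Putting it together: (96,21).

(96,21)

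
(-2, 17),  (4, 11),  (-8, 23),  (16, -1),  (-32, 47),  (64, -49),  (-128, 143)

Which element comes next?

(256, -241)

First part — ×(-2) each step: -2, 4, -8, 16, -32, 64, -128 → 256.
Second part — together with the first part always sums to 15: 17, 11, 23, -1, 47, -49, 143 → -241.
So the next element is (256, -241).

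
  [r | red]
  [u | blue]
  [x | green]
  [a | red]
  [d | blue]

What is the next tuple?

[g | green]

Letter: r, u, x, a, d → g (letters move forward 3 places in the alphabet, wrapping Z→A).
Colour — repeats red → blue → green: red, blue, green, red, blue → green.
Combining the parts gives [g | green].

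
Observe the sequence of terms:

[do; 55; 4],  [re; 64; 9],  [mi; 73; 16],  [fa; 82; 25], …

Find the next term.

Note: do, re, mi, fa → sol (runs through the solfège scale do→ti).
Second slot: 55, 64, 73, 82 → 91 (+9 each step).
For the third slot, perfect squares: 2², 3², 4², …: 4, 9, 16, 25 → 36.
Combining the parts gives [sol; 91; 36].

[sol; 91; 36]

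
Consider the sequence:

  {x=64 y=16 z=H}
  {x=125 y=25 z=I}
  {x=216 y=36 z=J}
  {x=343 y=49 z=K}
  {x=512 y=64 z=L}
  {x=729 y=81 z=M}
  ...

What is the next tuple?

{x=1000 y=100 z=N}

X: 64, 125, 216, 343, 512, 729 → 1000 (perfect cubes: 4³, 5³, 6³, …).
Y — perfect squares: 4², 5², 6², …: 16, 25, 36, 49, 64, 81 → 100.
For the z, letters move forward 1 place in the alphabet: H, I, J, K, L, M → N.
So the next tuple is {x=1000 y=100 z=N}.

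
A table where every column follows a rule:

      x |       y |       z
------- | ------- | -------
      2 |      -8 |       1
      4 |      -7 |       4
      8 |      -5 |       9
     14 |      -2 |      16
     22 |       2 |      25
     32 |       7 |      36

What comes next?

Column x: differences are 2, 4, 6, … (increasing by 2 each time); 2, 4, 8, 14, 22, 32 → 44.
For the column y, differences are 1, 2, 3, … (increasing by 1 each time): -8, -7, -5, -2, 2, 7 → 13.
Column z — perfect squares: 1², 2², 3², …: 1, 4, 9, 16, 25, 36 → 49.
Combining the parts gives 44  13  49.

44  13  49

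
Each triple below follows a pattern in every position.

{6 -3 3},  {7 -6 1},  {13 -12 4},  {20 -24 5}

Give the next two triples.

For the first slot, each term is the sum of the two before it: 6, 7, 13, 20 → 33 → 53.
Second slot — ×2 each step: -3, -6, -12, -24 → -48 → -96.
Third slot: each term is the sum of the two before it; 3, 1, 4, 5 → 9 → 14.
Putting the parts together: {33 -48 9} and then {53 -96 14}.

{33 -48 9}, {53 -96 14}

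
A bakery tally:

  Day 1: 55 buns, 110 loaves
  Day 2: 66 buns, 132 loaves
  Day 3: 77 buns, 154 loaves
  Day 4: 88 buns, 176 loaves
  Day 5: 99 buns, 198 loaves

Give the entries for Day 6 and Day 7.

For the buns, +11 each step: 55, 66, 77, 88, 99 → 110 → 121.
Loaves — always 2 × the buns: 110, 132, 154, 176, 198 → 220 → 242.
Putting the parts together: 110 buns, 220 loaves and then 121 buns, 242 loaves.

110 buns, 220 loaves; 121 buns, 242 loaves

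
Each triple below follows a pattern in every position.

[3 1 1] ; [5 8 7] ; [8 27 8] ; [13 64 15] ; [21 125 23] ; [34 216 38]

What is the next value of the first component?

For the first component, each term is the sum of the two before it: 3, 5, 8, 13, 21, 34 → 55.

55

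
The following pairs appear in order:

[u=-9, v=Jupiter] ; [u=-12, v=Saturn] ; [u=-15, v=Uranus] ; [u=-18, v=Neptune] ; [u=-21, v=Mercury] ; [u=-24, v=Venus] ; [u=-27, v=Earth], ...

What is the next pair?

[u=-30, v=Mars]

U: -9, -12, -15, -18, -21, -24, -27 → -30 (−3 each step).
For the v, runs through the planets Mercury→Neptune: Jupiter, Saturn, Uranus, Neptune, Mercury, Venus, Earth → Mars.
So the next pair is [u=-30, v=Mars].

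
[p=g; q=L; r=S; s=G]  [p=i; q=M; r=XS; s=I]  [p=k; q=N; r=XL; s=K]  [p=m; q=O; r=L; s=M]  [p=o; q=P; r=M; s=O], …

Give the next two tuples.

[p=q; q=Q; r=S; s=Q], [p=s; q=R; r=XS; s=S]

P: g, i, k, m, o → q → s (letters move forward 2 places in the alphabet).
Q: L, M, N, O, P → Q → R (letters move forward 1 place in the alphabet).
R: runs backward through clothing sizes XS→XL; S, XS, XL, L, M → S → XS.
S: letters move forward 2 places in the alphabet, so G, I, K, M, O → Q → S.
So the next two tuples are [p=q; q=Q; r=S; s=Q] and [p=s; q=R; r=XS; s=S].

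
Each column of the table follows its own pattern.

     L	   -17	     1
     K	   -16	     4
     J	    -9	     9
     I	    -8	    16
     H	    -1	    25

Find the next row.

G  0  36

Letter: L, K, J, I, H → G (letters move back 1 place in the alphabet).
Second component: -17, -16, -9, -8, -1 → 0 (alternating steps +1, +7, +1, +7, …).
Third component goes 1, 4, 9, 16, 25 → 36 (perfect squares: 1², 2², 3², …).
Combining the parts gives G  0  36.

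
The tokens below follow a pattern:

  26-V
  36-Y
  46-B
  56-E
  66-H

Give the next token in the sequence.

76-K

First component — +10 each step: 26, 36, 46, 56, 66 → 76.
Letter: letters move forward 3 places in the alphabet, wrapping Z→A; V, Y, B, E, H → K.
So the next token is 76-K.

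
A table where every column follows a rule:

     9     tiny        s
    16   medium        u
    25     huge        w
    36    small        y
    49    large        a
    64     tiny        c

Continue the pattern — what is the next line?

For the first component, perfect squares: 3², 4², 5², …: 9, 16, 25, 36, 49, 64 → 81.
For the size, repeats tiny → medium → huge → small → large: tiny, medium, huge, small, large, tiny → medium.
Letter goes s, u, w, y, a, c → e (letters move forward 2 places in the alphabet, wrapping Z→A).
Combining the parts gives 81  medium  e.

81  medium  e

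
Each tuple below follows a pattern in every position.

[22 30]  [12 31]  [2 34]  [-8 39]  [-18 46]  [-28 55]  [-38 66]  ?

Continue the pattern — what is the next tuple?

[-48 79]

First part: 22, 12, 2, -8, -18, -28, -38 → -48 (−10 each step).
Second part goes 30, 31, 34, 39, 46, 55, 66 → 79 (differences are 1, 3, 5, … (increasing by 2 each time)).
Putting it together: [-48 79].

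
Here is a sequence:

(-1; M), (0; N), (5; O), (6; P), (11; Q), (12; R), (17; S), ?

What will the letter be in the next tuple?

T

Letter: letters move forward 1 place in the alphabet; M, N, O, P, Q, R, S → T.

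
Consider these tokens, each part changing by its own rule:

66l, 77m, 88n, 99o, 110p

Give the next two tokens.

First component: +11 each step, so 66, 77, 88, 99, 110 → 121 → 132.
Letter: letters move forward 1 place in the alphabet; l, m, n, o, p → q → r.
So the next two tokens are 121q and 132r.

121q then 132r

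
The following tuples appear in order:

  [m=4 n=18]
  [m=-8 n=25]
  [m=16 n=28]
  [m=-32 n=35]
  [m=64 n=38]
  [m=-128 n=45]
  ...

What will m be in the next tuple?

For the m, ×(-2) each step: 4, -8, 16, -32, 64, -128 → 256.

256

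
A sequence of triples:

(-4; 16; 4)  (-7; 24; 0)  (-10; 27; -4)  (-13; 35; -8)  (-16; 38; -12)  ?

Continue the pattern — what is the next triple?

(-19; 46; -16)

First entry — −3 each step: -4, -7, -10, -13, -16 → -19.
For the second entry, alternating steps +8, +3, +8, +3, …: 16, 24, 27, 35, 38 → 46.
Third entry: −4 each step; 4, 0, -4, -8, -12 → -16.
So the next triple is (-19; 46; -16).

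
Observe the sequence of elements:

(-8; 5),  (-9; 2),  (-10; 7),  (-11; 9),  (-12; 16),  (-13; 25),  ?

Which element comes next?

For the first slot, −1 each step: -8, -9, -10, -11, -12, -13 → -14.
Second slot — each term is the sum of the two before it: 5, 2, 7, 9, 16, 25 → 41.
Combining the parts gives (-14; 41).

(-14; 41)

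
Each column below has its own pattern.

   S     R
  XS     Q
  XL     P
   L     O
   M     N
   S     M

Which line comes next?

Size — repeats S → XS → XL → L → M: S, XS, XL, L, M, S → XS.
For the letter, letters move back 1 place in the alphabet: R, Q, P, O, N, M → L.
So the next line is XS  L.

XS  L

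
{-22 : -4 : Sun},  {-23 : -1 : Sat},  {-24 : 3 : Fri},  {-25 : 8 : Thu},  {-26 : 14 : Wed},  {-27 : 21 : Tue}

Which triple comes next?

First entry — −1 each step: -22, -23, -24, -25, -26, -27 → -28.
Second entry — differences are 3, 4, 5, … (increasing by 1 each time): -4, -1, 3, 8, 14, 21 → 29.
Day goes Sun, Sat, Fri, Thu, Wed, Tue → Mon (runs backward through the weekdays Mon→Sun).
Putting it together: {-28 : 29 : Mon}.

{-28 : 29 : Mon}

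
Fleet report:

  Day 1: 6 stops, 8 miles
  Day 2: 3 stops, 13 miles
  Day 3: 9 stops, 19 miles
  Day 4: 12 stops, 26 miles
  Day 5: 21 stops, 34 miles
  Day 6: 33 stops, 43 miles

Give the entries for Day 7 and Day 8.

54 stops, 53 miles; 87 stops, 64 miles

For the stops, each term is the sum of the two before it: 6, 3, 9, 12, 21, 33 → 54 → 87.
For the miles, differences are 5, 6, 7, … (increasing by 1 each time): 8, 13, 19, 26, 34, 43 → 53 → 64.
So the next two rows are 54 stops, 53 miles and 87 stops, 64 miles.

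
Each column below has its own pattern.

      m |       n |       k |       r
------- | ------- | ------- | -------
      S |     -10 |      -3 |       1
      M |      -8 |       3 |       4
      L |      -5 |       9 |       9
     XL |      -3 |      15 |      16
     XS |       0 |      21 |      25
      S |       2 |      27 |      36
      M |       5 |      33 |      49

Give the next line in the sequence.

Column m: repeats S → M → L → XL → XS; S, M, L, XL, XS, S, M → L.
For the column n, alternating steps +2, +3, +2, +3, …: -10, -8, -5, -3, 0, 2, 5 → 7.
Column k: +6 each step, so -3, 3, 9, 15, 21, 27, 33 → 39.
For the column r, perfect squares: 1², 2², 3², …: 1, 4, 9, 16, 25, 36, 49 → 64.
Putting it together: L  7  39  64.

L  7  39  64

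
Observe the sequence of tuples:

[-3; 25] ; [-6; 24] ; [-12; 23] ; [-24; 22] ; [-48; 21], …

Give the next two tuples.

[-96; 20], [-192; 19]

First entry: -3, -6, -12, -24, -48 → -96 → -192 (×2 each step).
Second entry — −1 each step: 25, 24, 23, 22, 21 → 20 → 19.
So the next two tuples are [-96; 20] and [-192; 19].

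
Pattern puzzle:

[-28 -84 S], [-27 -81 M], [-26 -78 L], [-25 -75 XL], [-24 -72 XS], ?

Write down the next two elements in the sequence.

First value: +1 each step, so -28, -27, -26, -25, -24 → -23 → -22.
Second value: always 3 × the first value, so -84, -81, -78, -75, -72 → -69 → -66.
Size: S, M, L, XL, XS → S → M (runs through clothing sizes XS→XL).
So the next two elements are [-23 -69 S] and [-22 -66 M].

[-23 -69 S], [-22 -66 M]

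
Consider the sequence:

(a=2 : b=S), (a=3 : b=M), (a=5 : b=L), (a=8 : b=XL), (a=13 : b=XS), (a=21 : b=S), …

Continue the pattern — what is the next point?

(a=34 : b=M)

A: each term is the sum of the two before it; 2, 3, 5, 8, 13, 21 → 34.
B: repeats S → M → L → XL → XS, so S, M, L, XL, XS, S → M.
Combining the parts gives (a=34 : b=M).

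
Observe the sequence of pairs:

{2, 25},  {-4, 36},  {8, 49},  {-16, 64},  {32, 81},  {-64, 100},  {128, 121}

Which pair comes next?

{-256, 144}

First coordinate — ×(-2) each step: 2, -4, 8, -16, 32, -64, 128 → -256.
Second coordinate: 25, 36, 49, 64, 81, 100, 121 → 144 (perfect squares: 5², 6², 7², …).
So the next pair is {-256, 144}.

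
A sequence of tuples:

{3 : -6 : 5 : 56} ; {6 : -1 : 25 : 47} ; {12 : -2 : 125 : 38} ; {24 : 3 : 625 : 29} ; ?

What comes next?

{48 : 2 : 3125 : 20}

First component: ×2 each step; 3, 6, 12, 24 → 48.
Second component goes -6, -1, -2, 3 → 2 (alternating steps +5, −1, +5, −1, …).
Third component goes 5, 25, 125, 625 → 3125 (×5 each step).
For the fourth component, −9 each step: 56, 47, 38, 29 → 20.
So the next tuple is {48 : 2 : 3125 : 20}.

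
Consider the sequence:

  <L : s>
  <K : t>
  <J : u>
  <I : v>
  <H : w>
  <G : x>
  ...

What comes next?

<F : y>

First letter goes L, K, J, I, H, G → F (letters move back 1 place in the alphabet).
For the second letter, letters move forward 1 place in the alphabet: s, t, u, v, w, x → y.
Combining the parts gives <F : y>.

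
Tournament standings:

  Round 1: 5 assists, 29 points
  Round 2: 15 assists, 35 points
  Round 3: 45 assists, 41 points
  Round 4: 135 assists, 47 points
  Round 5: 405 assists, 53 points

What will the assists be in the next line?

For the assists, ×3 each step: 5, 15, 45, 135, 405 → 1215.

1215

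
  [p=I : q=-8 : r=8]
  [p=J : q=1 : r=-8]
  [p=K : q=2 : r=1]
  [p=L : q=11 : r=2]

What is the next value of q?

12

Q goes -8, 1, 2, 11 → 12 (alternating steps +9, +1, +9, +1, …).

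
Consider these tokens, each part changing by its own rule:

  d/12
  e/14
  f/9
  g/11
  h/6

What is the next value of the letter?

i

Letter: letters move forward 1 place in the alphabet, so d, e, f, g, h → i.
Second component: alternating steps +2, −5, +2, −5, …; 12, 14, 9, 11, 6 → 8.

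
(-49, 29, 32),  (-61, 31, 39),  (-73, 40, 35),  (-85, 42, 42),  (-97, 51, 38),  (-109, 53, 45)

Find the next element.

(-121, 62, 41)

First entry goes -49, -61, -73, -85, -97, -109 → -121 (−12 each step).
Second entry: alternating steps +2, +9, +2, +9, …, so 29, 31, 40, 42, 51, 53 → 62.
Third entry: alternating steps +7, −4, +7, −4, …, so 32, 39, 35, 42, 38, 45 → 41.
Combining the parts gives (-121, 62, 41).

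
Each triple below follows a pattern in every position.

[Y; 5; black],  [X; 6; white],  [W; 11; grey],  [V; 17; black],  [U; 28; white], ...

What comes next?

Letter: Y, X, W, V, U → T (letters move back 1 place in the alphabet).
For the second value, each term is the sum of the two before it: 5, 6, 11, 17, 28 → 45.
Shade goes black, white, grey, black, white → grey (repeats black → white → grey).
So the next triple is [T; 45; grey].

[T; 45; grey]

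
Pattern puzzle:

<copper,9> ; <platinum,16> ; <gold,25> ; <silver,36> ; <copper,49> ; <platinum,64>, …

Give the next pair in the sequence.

<gold,81>

Metal: copper, platinum, gold, silver, copper, platinum → gold (repeats copper → platinum → gold → silver).
Second entry — perfect squares: 3², 4², 5², …: 9, 16, 25, 36, 49, 64 → 81.
So the next pair is <gold,81>.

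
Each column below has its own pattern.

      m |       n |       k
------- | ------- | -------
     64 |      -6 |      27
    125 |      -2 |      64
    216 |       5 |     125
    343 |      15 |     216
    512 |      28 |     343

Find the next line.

729  44  512

Column m: perfect cubes: 4³, 5³, 6³, …, so 64, 125, 216, 343, 512 → 729.
For the column n, differences are 4, 7, 10, … (increasing by 3 each time): -6, -2, 5, 15, 28 → 44.
Column k: perfect cubes: 3³, 4³, 5³, …, so 27, 64, 125, 216, 343 → 512.
Combining the parts gives 729  44  512.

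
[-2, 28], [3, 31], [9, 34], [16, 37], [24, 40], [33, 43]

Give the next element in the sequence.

[43, 46]

First part: -2, 3, 9, 16, 24, 33 → 43 (differences are 5, 6, 7, … (increasing by 1 each time)).
Second part: +3 each step; 28, 31, 34, 37, 40, 43 → 46.
Putting it together: [43, 46].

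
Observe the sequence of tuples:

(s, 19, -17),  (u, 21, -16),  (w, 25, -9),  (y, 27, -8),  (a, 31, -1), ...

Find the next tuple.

(c, 33, 0)

Letter goes s, u, w, y, a → c (letters move forward 2 places in the alphabet, wrapping Z→A).
Second part: alternating steps +2, +4, +2, +4, …; 19, 21, 25, 27, 31 → 33.
Third part goes -17, -16, -9, -8, -1 → 0 (alternating steps +1, +7, +1, +7, …).
Combining the parts gives (c, 33, 0).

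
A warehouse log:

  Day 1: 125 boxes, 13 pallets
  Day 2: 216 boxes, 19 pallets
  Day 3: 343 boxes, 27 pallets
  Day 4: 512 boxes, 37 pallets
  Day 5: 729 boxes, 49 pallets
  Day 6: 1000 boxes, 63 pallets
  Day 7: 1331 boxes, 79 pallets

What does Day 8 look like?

1728 boxes, 97 pallets

Boxes — perfect cubes: 5³, 6³, 7³, …: 125, 216, 343, 512, 729, 1000, 1331 → 1728.
Pallets: 13, 19, 27, 37, 49, 63, 79 → 97 (differences are 6, 8, 10, … (increasing by 2 each time)).
So the next line is 1728 boxes, 97 pallets.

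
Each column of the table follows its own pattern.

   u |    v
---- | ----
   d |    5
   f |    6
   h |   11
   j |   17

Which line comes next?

Column u — letters move forward 2 places in the alphabet: d, f, h, j → l.
Column v: each term is the sum of the two before it, so 5, 6, 11, 17 → 28.
Putting it together: l  28.

l  28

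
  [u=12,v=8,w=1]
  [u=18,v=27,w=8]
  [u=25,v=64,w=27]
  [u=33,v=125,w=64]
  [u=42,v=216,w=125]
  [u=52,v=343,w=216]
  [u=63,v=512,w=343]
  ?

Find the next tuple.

[u=75,v=729,w=512]

U: 12, 18, 25, 33, 42, 52, 63 → 75 (differences are 6, 7, 8, … (increasing by 1 each time)).
V: perfect cubes: 2³, 3³, 4³, …; 8, 27, 64, 125, 216, 343, 512 → 729.
W — perfect cubes: 1³, 2³, 3³, …: 1, 8, 27, 64, 125, 216, 343 → 512.
Combining the parts gives [u=75,v=729,w=512].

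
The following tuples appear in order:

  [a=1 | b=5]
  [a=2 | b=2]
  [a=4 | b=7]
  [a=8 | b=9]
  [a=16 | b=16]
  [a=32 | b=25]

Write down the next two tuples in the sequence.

[a=64 | b=41], [a=128 | b=66]

A: 1, 2, 4, 8, 16, 32 → 64 → 128 (×2 each step).
B: each term is the sum of the two before it; 5, 2, 7, 9, 16, 25 → 41 → 66.
Putting the parts together: [a=64 | b=41] and then [a=128 | b=66].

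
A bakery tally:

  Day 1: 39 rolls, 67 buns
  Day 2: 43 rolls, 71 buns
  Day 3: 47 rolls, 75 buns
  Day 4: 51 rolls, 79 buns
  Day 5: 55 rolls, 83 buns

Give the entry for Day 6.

Rolls: +4 each step; 39, 43, 47, 51, 55 → 59.
Buns — +4 each step: 67, 71, 75, 79, 83 → 87.
Putting it together: 59 rolls, 87 buns.

59 rolls, 87 buns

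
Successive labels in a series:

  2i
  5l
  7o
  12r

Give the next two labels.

For the first component, each term is the sum of the two before it: 2, 5, 7, 12 → 19 → 31.
Letter: i, l, o, r → u → x (letters move forward 3 places in the alphabet).
So the next two labels are 19u and 31x.

19u, 31x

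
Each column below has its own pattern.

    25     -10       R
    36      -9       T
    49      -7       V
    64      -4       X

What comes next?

81  0  Z

For the first component, perfect squares: 5², 6², 7², …: 25, 36, 49, 64 → 81.
For the second component, differences are 1, 2, 3, … (increasing by 1 each time): -10, -9, -7, -4 → 0.
Letter — letters move forward 2 places in the alphabet: R, T, V, X → Z.
Combining the parts gives 81  0  Z.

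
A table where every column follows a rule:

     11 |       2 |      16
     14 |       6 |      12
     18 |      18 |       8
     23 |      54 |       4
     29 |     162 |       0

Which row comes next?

36  486  -4

First component: differences are 3, 4, 5, … (increasing by 1 each time); 11, 14, 18, 23, 29 → 36.
Second component — ×3 each step: 2, 6, 18, 54, 162 → 486.
Third component goes 16, 12, 8, 4, 0 → -4 (−4 each step).
Putting it together: 36  486  -4.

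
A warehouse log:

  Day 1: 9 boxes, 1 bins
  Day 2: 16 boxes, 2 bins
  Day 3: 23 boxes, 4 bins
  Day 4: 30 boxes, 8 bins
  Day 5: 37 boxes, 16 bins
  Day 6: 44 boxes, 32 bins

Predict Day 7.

51 boxes, 64 bins

For the boxes, +7 each step: 9, 16, 23, 30, 37, 44 → 51.
Bins: ×2 each step; 1, 2, 4, 8, 16, 32 → 64.
Combining the parts gives 51 boxes, 64 bins.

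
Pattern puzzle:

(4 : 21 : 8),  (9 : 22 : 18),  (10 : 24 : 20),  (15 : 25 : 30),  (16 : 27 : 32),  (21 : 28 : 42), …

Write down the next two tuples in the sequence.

(22 : 30 : 44), (27 : 31 : 54)

For the first coordinate, alternating steps +5, +1, +5, +1, …: 4, 9, 10, 15, 16, 21 → 22 → 27.
For the second coordinate, alternating steps +1, +2, +1, +2, …: 21, 22, 24, 25, 27, 28 → 30 → 31.
Third coordinate goes 8, 18, 20, 30, 32, 42 → 44 → 54 (always 2 × the first coordinate).
So the next two tuples are (22 : 30 : 44) and (27 : 31 : 54).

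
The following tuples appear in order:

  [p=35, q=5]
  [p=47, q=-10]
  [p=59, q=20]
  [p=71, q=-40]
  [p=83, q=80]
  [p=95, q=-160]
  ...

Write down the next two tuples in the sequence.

[p=107, q=320], [p=119, q=-640]

P — +12 each step: 35, 47, 59, 71, 83, 95 → 107 → 119.
Q: 5, -10, 20, -40, 80, -160 → 320 → -640 (×(-2) each step).
Putting the parts together: [p=107, q=320] and then [p=119, q=-640].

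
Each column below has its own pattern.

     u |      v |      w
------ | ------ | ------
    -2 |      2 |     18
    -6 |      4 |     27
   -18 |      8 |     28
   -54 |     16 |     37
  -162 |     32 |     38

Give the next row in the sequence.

-486  64  47

Column u: -2, -6, -18, -54, -162 → -486 (×3 each step).
Column v goes 2, 4, 8, 16, 32 → 64 (×2 each step).
For the column w, alternating steps +9, +1, +9, +1, …: 18, 27, 28, 37, 38 → 47.
Combining the parts gives -486  64  47.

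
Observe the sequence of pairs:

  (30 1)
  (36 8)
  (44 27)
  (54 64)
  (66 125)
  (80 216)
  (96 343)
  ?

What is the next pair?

For the first component, differences are 6, 8, 10, … (increasing by 2 each time): 30, 36, 44, 54, 66, 80, 96 → 114.
Second component: perfect cubes: 1³, 2³, 3³, …, so 1, 8, 27, 64, 125, 216, 343 → 512.
Combining the parts gives (114 512).

(114 512)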